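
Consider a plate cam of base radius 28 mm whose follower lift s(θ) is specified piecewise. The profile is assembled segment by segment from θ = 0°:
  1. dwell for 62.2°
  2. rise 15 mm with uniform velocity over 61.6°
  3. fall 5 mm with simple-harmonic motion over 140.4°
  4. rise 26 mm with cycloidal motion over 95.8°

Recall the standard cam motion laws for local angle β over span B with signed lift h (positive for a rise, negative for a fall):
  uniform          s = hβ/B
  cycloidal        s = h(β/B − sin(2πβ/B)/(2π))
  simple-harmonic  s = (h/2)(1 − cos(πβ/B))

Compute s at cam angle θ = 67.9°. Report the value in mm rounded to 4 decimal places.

seg 1 [0°–62.2°] dwell: s stays 0.0000
seg 2 [62.2°–123.8°] uniform, h=15: θ=67.9° here. β=5.7, B=61.6. 15·5.7/61.6 = 1.3880 → s = 1.3880

1.3880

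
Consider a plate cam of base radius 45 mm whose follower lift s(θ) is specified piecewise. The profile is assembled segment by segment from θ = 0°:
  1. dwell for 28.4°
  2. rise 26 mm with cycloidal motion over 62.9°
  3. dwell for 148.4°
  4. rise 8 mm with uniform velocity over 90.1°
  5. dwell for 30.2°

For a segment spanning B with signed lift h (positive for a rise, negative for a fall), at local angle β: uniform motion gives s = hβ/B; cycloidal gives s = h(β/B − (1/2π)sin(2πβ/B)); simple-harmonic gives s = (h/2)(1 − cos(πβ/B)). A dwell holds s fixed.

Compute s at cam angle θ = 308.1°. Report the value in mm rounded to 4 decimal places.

seg 1 [0°–28.4°] dwell: s stays 0.0000
seg 2 [28.4°–91.3°] cycloidal, h=26: full span → s += 26 → s = 26.0000
seg 3 [91.3°–239.7°] dwell: s stays 26.0000
seg 4 [239.7°–329.8°] uniform, h=8: θ=308.1° here. β=68.4, B=90.1. 8·68.4/90.1 = 6.0733 → s = 32.0733

32.0733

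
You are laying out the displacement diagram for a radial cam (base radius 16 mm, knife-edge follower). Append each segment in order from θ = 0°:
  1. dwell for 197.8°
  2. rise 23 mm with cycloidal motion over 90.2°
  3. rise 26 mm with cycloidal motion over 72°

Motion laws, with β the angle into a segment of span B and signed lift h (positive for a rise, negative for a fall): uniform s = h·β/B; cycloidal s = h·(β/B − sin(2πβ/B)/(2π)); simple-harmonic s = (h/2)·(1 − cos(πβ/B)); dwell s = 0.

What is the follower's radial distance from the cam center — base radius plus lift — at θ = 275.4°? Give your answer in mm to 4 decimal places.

seg 1 [0°–197.8°] dwell: s stays 0.0000
seg 2 [197.8°–288°] cycloidal, h=23: θ=275.4° here. β=77.6, B=90.2. 23·(0.8603 − sin(2π·0.8603)/(2π)) = 22.6031 → s = 22.6031
radial distance = base radius + s = 16 + 22.6031 = 38.6031

38.6031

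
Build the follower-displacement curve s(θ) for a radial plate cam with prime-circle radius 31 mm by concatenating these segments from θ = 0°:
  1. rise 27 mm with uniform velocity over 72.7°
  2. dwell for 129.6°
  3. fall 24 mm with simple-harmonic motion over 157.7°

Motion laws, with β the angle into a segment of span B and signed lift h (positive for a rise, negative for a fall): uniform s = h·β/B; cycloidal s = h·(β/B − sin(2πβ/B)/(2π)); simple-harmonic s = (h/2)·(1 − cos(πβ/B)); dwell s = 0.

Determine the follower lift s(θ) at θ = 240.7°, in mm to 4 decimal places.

seg 1 [0°–72.7°] uniform, h=27: full span → s += 27 → s = 27.0000
seg 2 [72.7°–202.3°] dwell: s stays 27.0000
seg 3 [202.3°–360°] simple-harmonic, h=-24: θ=240.7° here. β=38.4, B=157.7. -24/2·(1 − cos(π·0.2435)) = -3.3432 → s = 23.6568

23.6568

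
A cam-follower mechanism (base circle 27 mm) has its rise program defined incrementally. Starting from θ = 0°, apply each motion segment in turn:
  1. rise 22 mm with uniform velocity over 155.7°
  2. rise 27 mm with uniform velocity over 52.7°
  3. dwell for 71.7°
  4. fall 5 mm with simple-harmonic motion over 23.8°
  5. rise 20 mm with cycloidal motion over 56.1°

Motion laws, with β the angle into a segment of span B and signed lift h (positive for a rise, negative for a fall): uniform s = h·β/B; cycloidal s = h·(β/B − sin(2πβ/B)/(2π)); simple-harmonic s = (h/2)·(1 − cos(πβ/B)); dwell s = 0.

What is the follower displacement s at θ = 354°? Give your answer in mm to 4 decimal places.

seg 1 [0°–155.7°] uniform, h=22: full span → s += 22 → s = 22.0000
seg 2 [155.7°–208.4°] uniform, h=27: full span → s += 27 → s = 49.0000
seg 3 [208.4°–280.1°] dwell: s stays 49.0000
seg 4 [280.1°–303.9°] simple-harmonic, h=-5: full span → s += -5 → s = 44.0000
seg 5 [303.9°–360°] cycloidal, h=20: θ=354° here. β=50.1, B=56.1. 20·(0.8930 − sin(2π·0.8930)/(2π)) = 19.8426 → s = 63.8426

63.8426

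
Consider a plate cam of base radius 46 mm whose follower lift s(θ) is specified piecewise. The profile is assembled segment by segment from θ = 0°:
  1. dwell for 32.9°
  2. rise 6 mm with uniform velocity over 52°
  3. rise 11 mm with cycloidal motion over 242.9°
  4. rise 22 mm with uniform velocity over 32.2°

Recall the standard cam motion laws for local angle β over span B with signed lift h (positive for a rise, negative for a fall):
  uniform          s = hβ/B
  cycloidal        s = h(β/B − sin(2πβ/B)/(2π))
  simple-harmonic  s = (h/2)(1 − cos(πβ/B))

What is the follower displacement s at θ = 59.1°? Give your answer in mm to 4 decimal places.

seg 1 [0°–32.9°] dwell: s stays 0.0000
seg 2 [32.9°–84.9°] uniform, h=6: θ=59.1° here. β=26.2, B=52. 6·26.2/52 = 3.0231 → s = 3.0231

3.0231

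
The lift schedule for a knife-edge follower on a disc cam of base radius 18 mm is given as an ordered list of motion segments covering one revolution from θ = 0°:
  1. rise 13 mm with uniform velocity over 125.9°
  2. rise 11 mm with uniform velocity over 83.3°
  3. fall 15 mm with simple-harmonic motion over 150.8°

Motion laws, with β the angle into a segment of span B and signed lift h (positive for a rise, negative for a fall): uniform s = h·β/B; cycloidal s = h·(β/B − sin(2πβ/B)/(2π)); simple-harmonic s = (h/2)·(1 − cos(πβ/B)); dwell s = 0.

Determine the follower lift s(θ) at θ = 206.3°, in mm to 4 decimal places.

seg 1 [0°–125.9°] uniform, h=13: full span → s += 13 → s = 13.0000
seg 2 [125.9°–209.2°] uniform, h=11: θ=206.3° here. β=80.4, B=83.3. 11·80.4/83.3 = 10.6170 → s = 23.6170

23.6170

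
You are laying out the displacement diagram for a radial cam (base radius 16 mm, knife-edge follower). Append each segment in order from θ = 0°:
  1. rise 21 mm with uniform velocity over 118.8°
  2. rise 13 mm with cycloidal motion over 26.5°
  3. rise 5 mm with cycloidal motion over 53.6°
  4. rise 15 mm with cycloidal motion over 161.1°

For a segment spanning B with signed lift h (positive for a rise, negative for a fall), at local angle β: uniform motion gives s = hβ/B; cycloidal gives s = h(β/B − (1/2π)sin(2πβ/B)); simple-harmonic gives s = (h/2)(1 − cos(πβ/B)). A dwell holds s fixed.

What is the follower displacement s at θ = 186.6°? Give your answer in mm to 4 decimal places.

seg 1 [0°–118.8°] uniform, h=21: full span → s += 21 → s = 21.0000
seg 2 [118.8°–145.3°] cycloidal, h=13: full span → s += 13 → s = 34.0000
seg 3 [145.3°–198.9°] cycloidal, h=5: θ=186.6° here. β=41.3, B=53.6. 5·(0.7705 − sin(2π·0.7705)/(2π)) = 4.6418 → s = 38.6418

38.6418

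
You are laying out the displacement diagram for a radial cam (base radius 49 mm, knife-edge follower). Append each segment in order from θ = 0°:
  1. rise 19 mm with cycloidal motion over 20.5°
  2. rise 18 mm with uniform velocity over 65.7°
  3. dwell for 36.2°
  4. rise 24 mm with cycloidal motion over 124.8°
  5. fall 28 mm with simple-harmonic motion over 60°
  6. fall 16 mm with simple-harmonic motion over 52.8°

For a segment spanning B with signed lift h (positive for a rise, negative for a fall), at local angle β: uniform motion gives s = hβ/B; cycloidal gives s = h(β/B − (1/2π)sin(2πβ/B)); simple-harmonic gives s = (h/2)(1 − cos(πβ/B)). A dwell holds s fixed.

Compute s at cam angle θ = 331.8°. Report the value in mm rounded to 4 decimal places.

seg 1 [0°–20.5°] cycloidal, h=19: full span → s += 19 → s = 19.0000
seg 2 [20.5°–86.2°] uniform, h=18: full span → s += 18 → s = 37.0000
seg 3 [86.2°–122.4°] dwell: s stays 37.0000
seg 4 [122.4°–247.2°] cycloidal, h=24: full span → s += 24 → s = 61.0000
seg 5 [247.2°–307.2°] simple-harmonic, h=-28: full span → s += -28 → s = 33.0000
seg 6 [307.2°–360°] simple-harmonic, h=-16: θ=331.8° here. β=24.6, B=52.8. -16/2·(1 − cos(π·0.4659)) = -7.1448 → s = 25.8552

25.8552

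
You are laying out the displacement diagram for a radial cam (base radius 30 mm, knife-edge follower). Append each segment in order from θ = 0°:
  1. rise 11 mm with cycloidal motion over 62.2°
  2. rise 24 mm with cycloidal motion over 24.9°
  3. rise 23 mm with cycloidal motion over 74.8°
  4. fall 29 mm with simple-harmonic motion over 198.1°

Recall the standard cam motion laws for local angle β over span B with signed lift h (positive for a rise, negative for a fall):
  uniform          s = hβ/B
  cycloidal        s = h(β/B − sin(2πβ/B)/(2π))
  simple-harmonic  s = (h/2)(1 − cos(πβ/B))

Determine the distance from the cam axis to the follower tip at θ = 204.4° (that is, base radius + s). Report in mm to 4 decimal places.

seg 1 [0°–62.2°] cycloidal, h=11: full span → s += 11 → s = 11.0000
seg 2 [62.2°–87.1°] cycloidal, h=24: full span → s += 24 → s = 35.0000
seg 3 [87.1°–161.9°] cycloidal, h=23: full span → s += 23 → s = 58.0000
seg 4 [161.9°–360°] simple-harmonic, h=-29: θ=204.4° here. β=42.5, B=198.1. -29/2·(1 − cos(π·0.2145)) = -3.1706 → s = 54.8294
radial distance = base radius + s = 30 + 54.8294 = 84.8294

84.8294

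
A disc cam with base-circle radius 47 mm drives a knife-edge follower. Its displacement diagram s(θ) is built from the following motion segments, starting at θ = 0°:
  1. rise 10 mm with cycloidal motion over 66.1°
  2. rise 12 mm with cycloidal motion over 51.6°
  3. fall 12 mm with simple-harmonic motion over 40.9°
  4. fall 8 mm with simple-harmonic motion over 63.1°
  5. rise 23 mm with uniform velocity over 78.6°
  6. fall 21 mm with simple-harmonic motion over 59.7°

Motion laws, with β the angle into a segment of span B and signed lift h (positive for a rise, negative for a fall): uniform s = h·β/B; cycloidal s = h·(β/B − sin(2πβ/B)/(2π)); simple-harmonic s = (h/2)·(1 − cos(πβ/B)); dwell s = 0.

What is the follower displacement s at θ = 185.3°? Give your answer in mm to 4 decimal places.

seg 1 [0°–66.1°] cycloidal, h=10: full span → s += 10 → s = 10.0000
seg 2 [66.1°–117.7°] cycloidal, h=12: full span → s += 12 → s = 22.0000
seg 3 [117.7°–158.6°] simple-harmonic, h=-12: full span → s += -12 → s = 10.0000
seg 4 [158.6°–221.7°] simple-harmonic, h=-8: θ=185.3° here. β=26.7, B=63.1. -8/2·(1 − cos(π·0.4231)) = -3.0435 → s = 6.9565

6.9565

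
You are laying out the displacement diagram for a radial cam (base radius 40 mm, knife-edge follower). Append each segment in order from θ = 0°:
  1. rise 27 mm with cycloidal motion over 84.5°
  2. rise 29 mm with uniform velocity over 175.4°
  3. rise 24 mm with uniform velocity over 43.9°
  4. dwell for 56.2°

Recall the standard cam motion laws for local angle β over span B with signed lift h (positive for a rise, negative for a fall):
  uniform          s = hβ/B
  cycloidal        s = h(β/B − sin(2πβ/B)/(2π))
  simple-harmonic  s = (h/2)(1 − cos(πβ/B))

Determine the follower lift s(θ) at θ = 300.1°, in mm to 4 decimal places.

seg 1 [0°–84.5°] cycloidal, h=27: full span → s += 27 → s = 27.0000
seg 2 [84.5°–259.9°] uniform, h=29: full span → s += 29 → s = 56.0000
seg 3 [259.9°–303.8°] uniform, h=24: θ=300.1° here. β=40.2, B=43.9. 24·40.2/43.9 = 21.9772 → s = 77.9772

77.9772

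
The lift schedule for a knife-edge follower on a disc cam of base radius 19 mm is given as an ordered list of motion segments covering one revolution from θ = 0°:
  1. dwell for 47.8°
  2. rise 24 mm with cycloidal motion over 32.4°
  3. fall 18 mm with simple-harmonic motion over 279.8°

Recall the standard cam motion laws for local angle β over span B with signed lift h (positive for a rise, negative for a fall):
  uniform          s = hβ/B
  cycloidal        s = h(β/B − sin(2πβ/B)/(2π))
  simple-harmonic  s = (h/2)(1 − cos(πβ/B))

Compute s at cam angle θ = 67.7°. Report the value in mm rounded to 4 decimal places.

seg 1 [0°–47.8°] dwell: s stays 0.0000
seg 2 [47.8°–80.2°] cycloidal, h=24: θ=67.7° here. β=19.9, B=32.4. 24·(0.6142 − sin(2π·0.6142)/(2π)) = 17.2523 → s = 17.2523

17.2523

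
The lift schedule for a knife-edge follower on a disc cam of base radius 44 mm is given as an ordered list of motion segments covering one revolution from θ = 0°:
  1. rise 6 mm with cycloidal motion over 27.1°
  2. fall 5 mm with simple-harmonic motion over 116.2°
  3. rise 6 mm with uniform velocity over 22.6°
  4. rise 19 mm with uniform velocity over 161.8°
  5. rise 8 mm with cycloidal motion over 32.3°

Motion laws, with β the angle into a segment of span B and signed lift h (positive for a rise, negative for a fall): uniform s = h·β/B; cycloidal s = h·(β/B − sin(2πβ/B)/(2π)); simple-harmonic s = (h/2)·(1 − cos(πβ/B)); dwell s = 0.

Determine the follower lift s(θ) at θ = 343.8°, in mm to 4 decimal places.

seg 1 [0°–27.1°] cycloidal, h=6: full span → s += 6 → s = 6.0000
seg 2 [27.1°–143.3°] simple-harmonic, h=-5: full span → s += -5 → s = 1.0000
seg 3 [143.3°–165.9°] uniform, h=6: full span → s += 6 → s = 7.0000
seg 4 [165.9°–327.7°] uniform, h=19: full span → s += 19 → s = 26.0000
seg 5 [327.7°–360°] cycloidal, h=8: θ=343.8° here. β=16.1, B=32.3. 8·(0.4985 − sin(2π·0.4985)/(2π)) = 3.9752 → s = 29.9752

29.9752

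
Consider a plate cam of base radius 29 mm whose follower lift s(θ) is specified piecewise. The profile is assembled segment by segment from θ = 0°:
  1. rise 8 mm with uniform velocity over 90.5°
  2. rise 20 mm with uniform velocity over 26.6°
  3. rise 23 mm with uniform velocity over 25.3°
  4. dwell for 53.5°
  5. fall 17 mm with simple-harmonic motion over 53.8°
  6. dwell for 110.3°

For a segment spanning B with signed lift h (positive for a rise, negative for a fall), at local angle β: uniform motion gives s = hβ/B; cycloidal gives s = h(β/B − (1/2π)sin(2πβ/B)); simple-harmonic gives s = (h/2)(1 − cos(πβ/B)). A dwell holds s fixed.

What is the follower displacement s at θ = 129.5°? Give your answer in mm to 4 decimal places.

seg 1 [0°–90.5°] uniform, h=8: full span → s += 8 → s = 8.0000
seg 2 [90.5°–117.1°] uniform, h=20: full span → s += 20 → s = 28.0000
seg 3 [117.1°–142.4°] uniform, h=23: θ=129.5° here. β=12.4, B=25.3. 23·12.4/25.3 = 11.2727 → s = 39.2727

39.2727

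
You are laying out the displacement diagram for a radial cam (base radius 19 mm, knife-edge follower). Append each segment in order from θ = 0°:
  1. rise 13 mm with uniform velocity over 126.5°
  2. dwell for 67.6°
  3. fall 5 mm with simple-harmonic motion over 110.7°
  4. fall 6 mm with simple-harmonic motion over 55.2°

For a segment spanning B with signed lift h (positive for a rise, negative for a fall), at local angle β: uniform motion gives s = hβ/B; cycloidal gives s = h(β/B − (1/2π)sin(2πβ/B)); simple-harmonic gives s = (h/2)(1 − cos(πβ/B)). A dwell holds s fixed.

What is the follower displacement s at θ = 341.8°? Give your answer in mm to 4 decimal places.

seg 1 [0°–126.5°] uniform, h=13: full span → s += 13 → s = 13.0000
seg 2 [126.5°–194.1°] dwell: s stays 13.0000
seg 3 [194.1°–304.8°] simple-harmonic, h=-5: full span → s += -5 → s = 8.0000
seg 4 [304.8°–360°] simple-harmonic, h=-6: θ=341.8° here. β=37, B=55.2. -6/2·(1 − cos(π·0.6703)) = -4.5295 → s = 3.4705

3.4705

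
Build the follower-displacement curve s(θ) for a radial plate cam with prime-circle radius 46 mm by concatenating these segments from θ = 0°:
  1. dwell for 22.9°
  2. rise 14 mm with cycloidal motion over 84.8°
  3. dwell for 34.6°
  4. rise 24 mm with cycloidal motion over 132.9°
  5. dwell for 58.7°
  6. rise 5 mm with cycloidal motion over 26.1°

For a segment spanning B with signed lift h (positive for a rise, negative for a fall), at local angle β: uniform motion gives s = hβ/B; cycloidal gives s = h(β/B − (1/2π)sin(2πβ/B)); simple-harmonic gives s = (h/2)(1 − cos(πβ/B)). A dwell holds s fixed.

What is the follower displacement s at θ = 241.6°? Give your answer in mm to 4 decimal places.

seg 1 [0°–22.9°] dwell: s stays 0.0000
seg 2 [22.9°–107.7°] cycloidal, h=14: full span → s += 14 → s = 14.0000
seg 3 [107.7°–142.3°] dwell: s stays 14.0000
seg 4 [142.3°–275.2°] cycloidal, h=24: θ=241.6° here. β=99.3, B=132.9. 24·(0.7472 − sin(2π·0.7472)/(2π)) = 21.7514 → s = 35.7514

35.7514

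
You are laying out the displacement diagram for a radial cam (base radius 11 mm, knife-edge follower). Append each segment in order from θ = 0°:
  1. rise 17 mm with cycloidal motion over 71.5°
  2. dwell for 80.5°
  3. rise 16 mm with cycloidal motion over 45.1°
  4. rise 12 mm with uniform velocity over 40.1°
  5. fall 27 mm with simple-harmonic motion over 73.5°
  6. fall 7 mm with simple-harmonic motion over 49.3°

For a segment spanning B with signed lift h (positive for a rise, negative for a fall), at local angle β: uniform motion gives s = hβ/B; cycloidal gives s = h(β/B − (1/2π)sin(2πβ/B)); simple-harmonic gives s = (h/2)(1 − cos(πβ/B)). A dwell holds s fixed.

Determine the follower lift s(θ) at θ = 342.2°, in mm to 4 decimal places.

seg 1 [0°–71.5°] cycloidal, h=17: full span → s += 17 → s = 17.0000
seg 2 [71.5°–152°] dwell: s stays 17.0000
seg 3 [152°–197.1°] cycloidal, h=16: full span → s += 16 → s = 33.0000
seg 4 [197.1°–237.2°] uniform, h=12: full span → s += 12 → s = 45.0000
seg 5 [237.2°–310.7°] simple-harmonic, h=-27: full span → s += -27 → s = 18.0000
seg 6 [310.7°–360°] simple-harmonic, h=-7: θ=342.2° here. β=31.5, B=49.3. -7/2·(1 − cos(π·0.6389)) = -4.9797 → s = 13.0203

13.0203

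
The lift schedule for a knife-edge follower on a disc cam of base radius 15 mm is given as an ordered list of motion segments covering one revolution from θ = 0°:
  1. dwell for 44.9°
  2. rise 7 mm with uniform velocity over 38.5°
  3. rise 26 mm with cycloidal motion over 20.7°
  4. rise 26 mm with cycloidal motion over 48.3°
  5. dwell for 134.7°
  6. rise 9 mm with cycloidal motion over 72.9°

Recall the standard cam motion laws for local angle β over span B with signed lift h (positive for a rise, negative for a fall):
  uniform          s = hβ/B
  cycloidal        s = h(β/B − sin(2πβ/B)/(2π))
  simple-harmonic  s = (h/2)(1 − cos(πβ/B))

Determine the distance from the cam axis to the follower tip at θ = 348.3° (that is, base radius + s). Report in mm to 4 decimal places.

seg 1 [0°–44.9°] dwell: s stays 0.0000
seg 2 [44.9°–83.4°] uniform, h=7: full span → s += 7 → s = 7.0000
seg 3 [83.4°–104.1°] cycloidal, h=26: full span → s += 26 → s = 33.0000
seg 4 [104.1°–152.4°] cycloidal, h=26: full span → s += 26 → s = 59.0000
seg 5 [152.4°–287.1°] dwell: s stays 59.0000
seg 6 [287.1°–360°] cycloidal, h=9: θ=348.3° here. β=61.2, B=72.9. 9·(0.8395 − sin(2π·0.8395)/(2π)) = 8.7673 → s = 67.7673
radial distance = base radius + s = 15 + 67.7673 = 82.7673

82.7673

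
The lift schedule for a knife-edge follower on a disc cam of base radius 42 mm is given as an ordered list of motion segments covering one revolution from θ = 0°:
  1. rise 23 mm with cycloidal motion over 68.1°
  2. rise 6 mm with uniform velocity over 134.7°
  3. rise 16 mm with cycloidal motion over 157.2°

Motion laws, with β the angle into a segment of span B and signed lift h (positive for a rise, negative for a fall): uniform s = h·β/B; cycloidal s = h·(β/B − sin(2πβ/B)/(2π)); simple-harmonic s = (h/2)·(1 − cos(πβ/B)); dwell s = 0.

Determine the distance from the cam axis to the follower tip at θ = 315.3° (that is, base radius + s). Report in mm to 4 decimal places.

seg 1 [0°–68.1°] cycloidal, h=23: full span → s += 23 → s = 23.0000
seg 2 [68.1°–202.8°] uniform, h=6: full span → s += 6 → s = 29.0000
seg 3 [202.8°–360°] cycloidal, h=16: θ=315.3° here. β=112.5, B=157.2. 16·(0.7156 − sin(2π·0.7156)/(2π)) = 13.9378 → s = 42.9378
radial distance = base radius + s = 42 + 42.9378 = 84.9378

84.9378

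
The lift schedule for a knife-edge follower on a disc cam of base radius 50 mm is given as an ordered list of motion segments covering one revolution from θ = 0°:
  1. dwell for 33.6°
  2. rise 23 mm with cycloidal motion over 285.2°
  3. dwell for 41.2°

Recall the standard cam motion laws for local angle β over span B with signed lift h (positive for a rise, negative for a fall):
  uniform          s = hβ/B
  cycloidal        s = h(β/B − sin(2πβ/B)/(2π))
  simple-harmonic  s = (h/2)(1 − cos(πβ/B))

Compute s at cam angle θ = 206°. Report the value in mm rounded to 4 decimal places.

seg 1 [0°–33.6°] dwell: s stays 0.0000
seg 2 [33.6°–318.8°] cycloidal, h=23: θ=206° here. β=172.4, B=285.2. 23·(0.6045 − sin(2π·0.6045)/(2π)) = 16.1375 → s = 16.1375

16.1375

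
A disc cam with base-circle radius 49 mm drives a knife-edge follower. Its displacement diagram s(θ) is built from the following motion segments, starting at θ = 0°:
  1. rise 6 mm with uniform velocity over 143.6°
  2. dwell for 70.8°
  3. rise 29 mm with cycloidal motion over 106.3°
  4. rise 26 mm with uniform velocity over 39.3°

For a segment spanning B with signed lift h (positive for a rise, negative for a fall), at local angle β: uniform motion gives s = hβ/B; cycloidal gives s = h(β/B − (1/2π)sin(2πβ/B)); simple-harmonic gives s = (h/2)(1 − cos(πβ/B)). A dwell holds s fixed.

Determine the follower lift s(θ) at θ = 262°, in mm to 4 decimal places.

seg 1 [0°–143.6°] uniform, h=6: full span → s += 6 → s = 6.0000
seg 2 [143.6°–214.4°] dwell: s stays 6.0000
seg 3 [214.4°–320.7°] cycloidal, h=29: θ=262° here. β=47.6, B=106.3. 29·(0.4478 − sin(2π·0.4478)/(2π)) = 11.4988 → s = 17.4988

17.4988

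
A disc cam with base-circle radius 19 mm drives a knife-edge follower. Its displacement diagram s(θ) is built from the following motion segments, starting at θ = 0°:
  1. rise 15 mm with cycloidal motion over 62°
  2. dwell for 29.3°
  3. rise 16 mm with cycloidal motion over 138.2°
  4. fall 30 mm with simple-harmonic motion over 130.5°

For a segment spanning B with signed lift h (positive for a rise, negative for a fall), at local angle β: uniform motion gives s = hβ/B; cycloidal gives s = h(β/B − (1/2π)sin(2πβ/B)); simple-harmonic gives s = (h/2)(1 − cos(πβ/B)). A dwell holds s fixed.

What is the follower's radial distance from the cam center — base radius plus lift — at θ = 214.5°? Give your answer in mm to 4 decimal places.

seg 1 [0°–62°] cycloidal, h=15: full span → s += 15 → s = 15.0000
seg 2 [62°–91.3°] dwell: s stays 15.0000
seg 3 [91.3°–229.5°] cycloidal, h=16: θ=214.5° here. β=123.2, B=138.2. 16·(0.8915 − sin(2π·0.8915)/(2π)) = 15.8685 → s = 30.8685
radial distance = base radius + s = 19 + 30.8685 = 49.8685

49.8685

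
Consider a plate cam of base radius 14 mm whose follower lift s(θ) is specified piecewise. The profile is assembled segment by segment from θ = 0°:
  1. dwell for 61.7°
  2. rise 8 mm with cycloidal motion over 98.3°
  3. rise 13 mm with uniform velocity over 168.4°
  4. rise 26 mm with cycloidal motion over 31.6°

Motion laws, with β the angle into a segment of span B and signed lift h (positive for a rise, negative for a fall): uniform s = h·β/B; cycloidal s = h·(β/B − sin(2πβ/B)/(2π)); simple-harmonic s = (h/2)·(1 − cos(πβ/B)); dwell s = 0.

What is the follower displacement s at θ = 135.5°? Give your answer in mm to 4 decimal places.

seg 1 [0°–61.7°] dwell: s stays 0.0000
seg 2 [61.7°–160°] cycloidal, h=8: θ=135.5° here. β=73.8, B=98.3. 8·(0.7508 − sin(2π·0.7508)/(2π)) = 7.2793 → s = 7.2793

7.2793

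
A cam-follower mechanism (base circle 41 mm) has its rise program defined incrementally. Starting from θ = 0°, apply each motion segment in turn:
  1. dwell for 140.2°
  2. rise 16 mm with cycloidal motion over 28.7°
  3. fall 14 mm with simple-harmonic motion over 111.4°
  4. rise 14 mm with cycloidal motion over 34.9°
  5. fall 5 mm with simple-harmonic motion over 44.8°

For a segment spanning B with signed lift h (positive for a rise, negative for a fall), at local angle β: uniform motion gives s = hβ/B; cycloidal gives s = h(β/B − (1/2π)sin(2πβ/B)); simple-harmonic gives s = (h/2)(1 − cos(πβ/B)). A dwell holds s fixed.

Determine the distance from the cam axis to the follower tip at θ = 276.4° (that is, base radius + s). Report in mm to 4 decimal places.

seg 1 [0°–140.2°] dwell: s stays 0.0000
seg 2 [140.2°–168.9°] cycloidal, h=16: full span → s += 16 → s = 16.0000
seg 3 [168.9°–280.3°] simple-harmonic, h=-14: θ=276.4° here. β=107.5, B=111.4. -14/2·(1 − cos(π·0.9650)) = -13.9577 → s = 2.0423
radial distance = base radius + s = 41 + 2.0423 = 43.0423

43.0423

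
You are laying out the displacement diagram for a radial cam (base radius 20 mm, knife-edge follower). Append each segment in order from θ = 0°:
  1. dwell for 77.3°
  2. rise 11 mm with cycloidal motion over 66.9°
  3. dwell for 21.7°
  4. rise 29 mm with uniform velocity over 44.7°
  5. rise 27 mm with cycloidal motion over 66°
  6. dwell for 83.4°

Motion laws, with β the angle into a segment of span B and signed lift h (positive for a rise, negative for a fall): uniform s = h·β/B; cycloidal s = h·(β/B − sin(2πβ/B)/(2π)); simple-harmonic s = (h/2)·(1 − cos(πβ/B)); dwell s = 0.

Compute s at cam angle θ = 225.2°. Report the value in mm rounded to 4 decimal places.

seg 1 [0°–77.3°] dwell: s stays 0.0000
seg 2 [77.3°–144.2°] cycloidal, h=11: full span → s += 11 → s = 11.0000
seg 3 [144.2°–165.9°] dwell: s stays 11.0000
seg 4 [165.9°–210.6°] uniform, h=29: full span → s += 29 → s = 40.0000
seg 5 [210.6°–276.6°] cycloidal, h=27: θ=225.2° here. β=14.6, B=66. 27·(0.2212 − sin(2π·0.2212)/(2π)) = 1.7456 → s = 41.7456

41.7456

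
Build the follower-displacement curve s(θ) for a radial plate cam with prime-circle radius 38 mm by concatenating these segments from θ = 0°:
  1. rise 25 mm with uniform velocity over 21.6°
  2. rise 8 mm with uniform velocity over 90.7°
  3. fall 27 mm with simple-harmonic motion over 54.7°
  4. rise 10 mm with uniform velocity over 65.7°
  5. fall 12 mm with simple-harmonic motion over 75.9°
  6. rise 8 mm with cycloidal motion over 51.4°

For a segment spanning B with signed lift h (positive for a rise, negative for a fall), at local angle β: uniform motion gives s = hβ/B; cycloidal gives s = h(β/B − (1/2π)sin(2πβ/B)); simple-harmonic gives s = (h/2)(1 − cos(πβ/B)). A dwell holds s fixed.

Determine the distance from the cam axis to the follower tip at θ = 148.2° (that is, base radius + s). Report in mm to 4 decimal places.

seg 1 [0°–21.6°] uniform, h=25: full span → s += 25 → s = 25.0000
seg 2 [21.6°–112.3°] uniform, h=8: full span → s += 8 → s = 33.0000
seg 3 [112.3°–167°] simple-harmonic, h=-27: θ=148.2° here. β=35.9, B=54.7. -27/2·(1 − cos(π·0.6563)) = -19.8660 → s = 13.1340
radial distance = base radius + s = 38 + 13.1340 = 51.1340

51.1340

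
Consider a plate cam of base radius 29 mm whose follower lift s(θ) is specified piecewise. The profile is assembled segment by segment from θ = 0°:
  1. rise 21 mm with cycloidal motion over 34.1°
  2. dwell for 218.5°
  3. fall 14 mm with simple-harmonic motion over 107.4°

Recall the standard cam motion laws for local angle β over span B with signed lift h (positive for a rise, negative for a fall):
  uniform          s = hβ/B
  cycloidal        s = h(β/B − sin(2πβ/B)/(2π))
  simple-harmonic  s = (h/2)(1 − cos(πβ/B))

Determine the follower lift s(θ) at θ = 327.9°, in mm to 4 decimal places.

seg 1 [0°–34.1°] cycloidal, h=21: full span → s += 21 → s = 21.0000
seg 2 [34.1°–252.6°] dwell: s stays 21.0000
seg 3 [252.6°–360°] simple-harmonic, h=-14: θ=327.9° here. β=75.3, B=107.4. -14/2·(1 − cos(π·0.7011)) = -11.1343 → s = 9.8657

9.8657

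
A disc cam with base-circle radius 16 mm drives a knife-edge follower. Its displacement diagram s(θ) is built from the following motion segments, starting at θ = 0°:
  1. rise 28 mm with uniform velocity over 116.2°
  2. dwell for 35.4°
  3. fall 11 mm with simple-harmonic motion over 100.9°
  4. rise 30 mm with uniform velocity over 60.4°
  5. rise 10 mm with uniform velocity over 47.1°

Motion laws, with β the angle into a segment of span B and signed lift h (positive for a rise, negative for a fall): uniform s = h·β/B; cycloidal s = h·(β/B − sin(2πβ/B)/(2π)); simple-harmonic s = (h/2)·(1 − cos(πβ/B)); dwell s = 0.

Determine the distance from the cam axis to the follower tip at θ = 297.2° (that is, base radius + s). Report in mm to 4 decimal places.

seg 1 [0°–116.2°] uniform, h=28: full span → s += 28 → s = 28.0000
seg 2 [116.2°–151.6°] dwell: s stays 28.0000
seg 3 [151.6°–252.5°] simple-harmonic, h=-11: full span → s += -11 → s = 17.0000
seg 4 [252.5°–312.9°] uniform, h=30: θ=297.2° here. β=44.7, B=60.4. 30·44.7/60.4 = 22.2020 → s = 39.2020
radial distance = base radius + s = 16 + 39.2020 = 55.2020

55.2020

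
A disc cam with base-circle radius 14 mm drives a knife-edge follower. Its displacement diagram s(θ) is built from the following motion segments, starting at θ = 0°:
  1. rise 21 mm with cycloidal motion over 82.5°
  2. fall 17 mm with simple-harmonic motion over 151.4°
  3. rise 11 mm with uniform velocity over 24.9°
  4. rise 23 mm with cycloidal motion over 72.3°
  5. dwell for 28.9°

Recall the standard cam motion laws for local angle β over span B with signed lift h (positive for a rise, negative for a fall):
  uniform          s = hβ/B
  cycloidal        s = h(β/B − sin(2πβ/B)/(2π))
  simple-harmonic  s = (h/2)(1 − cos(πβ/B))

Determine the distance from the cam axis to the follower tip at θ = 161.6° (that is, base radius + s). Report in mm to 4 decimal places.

seg 1 [0°–82.5°] cycloidal, h=21: full span → s += 21 → s = 21.0000
seg 2 [82.5°–233.9°] simple-harmonic, h=-17: θ=161.6° here. β=79.1, B=151.4. -17/2·(1 − cos(π·0.5225)) = -9.0992 → s = 11.9008
radial distance = base radius + s = 14 + 11.9008 = 25.9008

25.9008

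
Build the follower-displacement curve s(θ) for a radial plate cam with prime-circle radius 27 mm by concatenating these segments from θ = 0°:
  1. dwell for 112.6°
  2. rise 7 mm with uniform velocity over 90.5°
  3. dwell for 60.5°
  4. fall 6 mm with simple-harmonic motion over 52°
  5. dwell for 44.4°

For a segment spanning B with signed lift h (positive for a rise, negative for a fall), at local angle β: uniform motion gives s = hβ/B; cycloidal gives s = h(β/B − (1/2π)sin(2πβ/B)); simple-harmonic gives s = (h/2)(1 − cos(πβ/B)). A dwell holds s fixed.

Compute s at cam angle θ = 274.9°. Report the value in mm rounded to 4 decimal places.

seg 1 [0°–112.6°] dwell: s stays 0.0000
seg 2 [112.6°–203.1°] uniform, h=7: full span → s += 7 → s = 7.0000
seg 3 [203.1°–263.6°] dwell: s stays 7.0000
seg 4 [263.6°–315.6°] simple-harmonic, h=-6: θ=274.9° here. β=11.3, B=52. -6/2·(1 − cos(π·0.2173)) = -0.6724 → s = 6.3276

6.3276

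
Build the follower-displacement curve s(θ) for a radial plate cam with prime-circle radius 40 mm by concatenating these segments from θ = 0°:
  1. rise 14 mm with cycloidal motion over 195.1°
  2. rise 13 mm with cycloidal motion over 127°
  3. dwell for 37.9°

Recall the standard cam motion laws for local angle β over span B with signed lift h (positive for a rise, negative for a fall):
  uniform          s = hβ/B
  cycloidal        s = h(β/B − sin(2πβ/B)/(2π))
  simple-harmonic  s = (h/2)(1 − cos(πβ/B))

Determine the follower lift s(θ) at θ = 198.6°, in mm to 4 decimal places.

seg 1 [0°–195.1°] cycloidal, h=14: full span → s += 14 → s = 14.0000
seg 2 [195.1°–322.1°] cycloidal, h=13: θ=198.6° here. β=3.5, B=127. 13·(0.0276 − sin(2π·0.0276)/(2π)) = 0.0018 → s = 14.0018

14.0018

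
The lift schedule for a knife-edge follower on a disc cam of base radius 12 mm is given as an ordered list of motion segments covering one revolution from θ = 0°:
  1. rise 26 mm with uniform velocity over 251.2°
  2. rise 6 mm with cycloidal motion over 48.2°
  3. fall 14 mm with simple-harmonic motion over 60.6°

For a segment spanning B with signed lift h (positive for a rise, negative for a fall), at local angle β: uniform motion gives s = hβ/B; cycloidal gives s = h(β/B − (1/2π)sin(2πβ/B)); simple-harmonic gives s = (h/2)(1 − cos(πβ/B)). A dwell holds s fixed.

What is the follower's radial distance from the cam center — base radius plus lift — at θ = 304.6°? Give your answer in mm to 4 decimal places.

seg 1 [0°–251.2°] uniform, h=26: full span → s += 26 → s = 26.0000
seg 2 [251.2°–299.4°] cycloidal, h=6: full span → s += 6 → s = 32.0000
seg 3 [299.4°–360°] simple-harmonic, h=-14: θ=304.6° here. β=5.2, B=60.6. -14/2·(1 − cos(π·0.0858)) = -0.2528 → s = 31.7472
radial distance = base radius + s = 12 + 31.7472 = 43.7472

43.7472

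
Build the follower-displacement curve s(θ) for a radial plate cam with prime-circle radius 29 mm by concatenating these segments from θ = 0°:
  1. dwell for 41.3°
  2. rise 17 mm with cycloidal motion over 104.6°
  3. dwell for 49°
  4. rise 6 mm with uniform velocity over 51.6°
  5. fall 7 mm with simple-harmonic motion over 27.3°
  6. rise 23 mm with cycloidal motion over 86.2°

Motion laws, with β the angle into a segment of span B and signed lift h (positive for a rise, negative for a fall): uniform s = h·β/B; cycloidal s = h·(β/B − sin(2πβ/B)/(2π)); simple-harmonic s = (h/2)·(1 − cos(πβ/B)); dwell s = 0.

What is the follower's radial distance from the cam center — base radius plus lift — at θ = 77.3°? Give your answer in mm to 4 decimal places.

seg 1 [0°–41.3°] dwell: s stays 0.0000
seg 2 [41.3°–145.9°] cycloidal, h=17: θ=77.3° here. β=36, B=104.6. 17·(0.3442 − sin(2π·0.3442)/(2π)) = 3.6052 → s = 3.6052
radial distance = base radius + s = 29 + 3.6052 = 32.6052

32.6052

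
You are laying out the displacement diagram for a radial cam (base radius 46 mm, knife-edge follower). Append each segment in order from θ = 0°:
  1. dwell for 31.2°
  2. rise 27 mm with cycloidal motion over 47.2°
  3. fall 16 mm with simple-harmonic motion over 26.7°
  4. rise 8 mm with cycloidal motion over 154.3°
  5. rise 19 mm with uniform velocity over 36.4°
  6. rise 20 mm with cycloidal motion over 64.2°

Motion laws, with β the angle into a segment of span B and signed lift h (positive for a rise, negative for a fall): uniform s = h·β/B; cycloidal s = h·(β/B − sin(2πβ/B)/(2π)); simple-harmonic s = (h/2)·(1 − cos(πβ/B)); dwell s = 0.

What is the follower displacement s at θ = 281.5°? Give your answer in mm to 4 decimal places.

seg 1 [0°–31.2°] dwell: s stays 0.0000
seg 2 [31.2°–78.4°] cycloidal, h=27: full span → s += 27 → s = 27.0000
seg 3 [78.4°–105.1°] simple-harmonic, h=-16: full span → s += -16 → s = 11.0000
seg 4 [105.1°–259.4°] cycloidal, h=8: full span → s += 8 → s = 19.0000
seg 5 [259.4°–295.8°] uniform, h=19: θ=281.5° here. β=22.1, B=36.4. 19·22.1/36.4 = 11.5357 → s = 30.5357

30.5357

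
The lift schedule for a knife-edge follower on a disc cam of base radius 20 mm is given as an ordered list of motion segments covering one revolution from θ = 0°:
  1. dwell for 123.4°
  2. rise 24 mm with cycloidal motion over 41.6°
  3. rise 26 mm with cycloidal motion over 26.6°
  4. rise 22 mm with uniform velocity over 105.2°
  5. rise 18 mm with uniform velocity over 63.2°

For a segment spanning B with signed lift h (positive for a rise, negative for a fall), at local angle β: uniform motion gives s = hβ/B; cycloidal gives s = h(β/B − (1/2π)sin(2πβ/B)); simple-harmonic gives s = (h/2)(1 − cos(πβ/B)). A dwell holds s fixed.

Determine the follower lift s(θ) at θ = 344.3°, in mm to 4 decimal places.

seg 1 [0°–123.4°] dwell: s stays 0.0000
seg 2 [123.4°–165°] cycloidal, h=24: full span → s += 24 → s = 24.0000
seg 3 [165°–191.6°] cycloidal, h=26: full span → s += 26 → s = 50.0000
seg 4 [191.6°–296.8°] uniform, h=22: full span → s += 22 → s = 72.0000
seg 5 [296.8°–360°] uniform, h=18: θ=344.3° here. β=47.5, B=63.2. 18·47.5/63.2 = 13.5285 → s = 85.5285

85.5285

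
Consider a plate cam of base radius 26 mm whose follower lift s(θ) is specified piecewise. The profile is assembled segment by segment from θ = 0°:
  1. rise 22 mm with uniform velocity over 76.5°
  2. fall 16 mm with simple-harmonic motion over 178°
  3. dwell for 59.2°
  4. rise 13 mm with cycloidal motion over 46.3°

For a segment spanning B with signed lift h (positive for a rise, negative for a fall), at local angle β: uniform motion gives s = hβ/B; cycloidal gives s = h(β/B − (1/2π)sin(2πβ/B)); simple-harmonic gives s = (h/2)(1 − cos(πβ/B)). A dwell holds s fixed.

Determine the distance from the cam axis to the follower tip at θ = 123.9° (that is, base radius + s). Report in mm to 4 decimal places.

seg 1 [0°–76.5°] uniform, h=22: full span → s += 22 → s = 22.0000
seg 2 [76.5°–254.5°] simple-harmonic, h=-16: θ=123.9° here. β=47.4, B=178. -16/2·(1 − cos(π·0.2663)) = -2.6400 → s = 19.3600
radial distance = base radius + s = 26 + 19.3600 = 45.3600

45.3600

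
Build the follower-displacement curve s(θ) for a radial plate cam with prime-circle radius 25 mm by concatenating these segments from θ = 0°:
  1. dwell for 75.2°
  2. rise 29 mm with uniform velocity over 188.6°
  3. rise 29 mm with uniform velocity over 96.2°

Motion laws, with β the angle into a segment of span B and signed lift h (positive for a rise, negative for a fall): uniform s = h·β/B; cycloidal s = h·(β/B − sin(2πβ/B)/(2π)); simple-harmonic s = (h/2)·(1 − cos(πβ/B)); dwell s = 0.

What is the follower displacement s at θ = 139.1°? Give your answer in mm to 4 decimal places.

seg 1 [0°–75.2°] dwell: s stays 0.0000
seg 2 [75.2°–263.8°] uniform, h=29: θ=139.1° here. β=63.9, B=188.6. 29·63.9/188.6 = 9.8256 → s = 9.8256

9.8256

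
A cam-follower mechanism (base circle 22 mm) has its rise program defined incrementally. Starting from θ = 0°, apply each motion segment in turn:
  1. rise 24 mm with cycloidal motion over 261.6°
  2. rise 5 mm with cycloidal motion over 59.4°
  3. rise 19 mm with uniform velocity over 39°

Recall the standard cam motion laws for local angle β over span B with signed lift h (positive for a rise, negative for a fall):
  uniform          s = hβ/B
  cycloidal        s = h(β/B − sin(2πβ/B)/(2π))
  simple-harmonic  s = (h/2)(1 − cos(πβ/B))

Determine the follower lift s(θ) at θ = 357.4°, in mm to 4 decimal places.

seg 1 [0°–261.6°] cycloidal, h=24: full span → s += 24 → s = 24.0000
seg 2 [261.6°–321°] cycloidal, h=5: full span → s += 5 → s = 29.0000
seg 3 [321°–360°] uniform, h=19: θ=357.4° here. β=36.4, B=39. 19·36.4/39 = 17.7333 → s = 46.7333

46.7333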